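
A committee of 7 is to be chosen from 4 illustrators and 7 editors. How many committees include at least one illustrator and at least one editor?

Total 7-person selections from all 11: C(11,7) = 330.
Selections missing a whole group: no illustrators → C(7,7) = 1; no editors → C(4,7) = 0.
Both groups omitted at once is impossible, so 330 − 1 = 329.

329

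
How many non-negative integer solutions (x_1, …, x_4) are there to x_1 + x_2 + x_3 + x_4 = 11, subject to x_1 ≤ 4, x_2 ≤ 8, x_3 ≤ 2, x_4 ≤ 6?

94

Ignoring the caps, the number of non-negative solutions to x_1+…+x_4 = 11 is C(14,3) = 364.
Subtract solutions that violate a single cap (substitute x_i' = x_i − (cap_i+1)): x_1 ≥ 5 gives C(9,3) = 84; x_2 ≥ 9 gives C(5,3) = 10; x_3 ≥ 3 gives C(11,3) = 165; x_4 ≥ 7 gives C(7,3) = 35. Together 294.
Add back pairs where two caps are both exceeded: 0 + 20 + 0 + 0 + 0 + 4 = 24.
By inclusion–exclusion the count is 364 − 294 + 24 = 94.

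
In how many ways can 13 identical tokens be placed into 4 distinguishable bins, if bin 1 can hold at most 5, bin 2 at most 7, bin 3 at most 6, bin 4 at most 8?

266

Ignoring the caps, the number of non-negative solutions to x_1+…+x_4 = 13 is C(16,3) = 560.
Subtract solutions that violate a single cap (substitute x_i' = x_i − (cap_i+1)): x_1 ≥ 6 gives C(10,3) = 120; x_2 ≥ 8 gives C(8,3) = 56; x_3 ≥ 7 gives C(9,3) = 84; x_4 ≥ 9 gives C(7,3) = 35. Together 295.
Add back pairs where two caps are both exceeded: 0 + 1 + 0 + 0 + 0 + 0 = 1.
By inclusion–exclusion the count is 560 − 295 + 1 = 266.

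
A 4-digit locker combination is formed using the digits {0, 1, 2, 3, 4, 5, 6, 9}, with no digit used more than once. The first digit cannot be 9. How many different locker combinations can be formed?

1470

The first digit has 8−1 = 7 choices (anything except 9).
The remaining 3 digits are filled from the other 7 symbols without repetition: 7 × 6 × 5 = 210.
Total: 7 × 210 = 1470.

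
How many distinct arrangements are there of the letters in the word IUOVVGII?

The 8 letters of IUOVVGII have repeats: I appearing 3 times and V appearing twice.
The number of distinct arrangements is 8!/(3!·2!) = 40320/12 = 3360.

3360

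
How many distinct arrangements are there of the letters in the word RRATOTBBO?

The 9 letters of RRATOTBBO have repeats: B appearing twice, O appearing twice, R appearing twice, and T appearing twice.
So there are 9! / (2!·2!·2!·2!) = 22680 distinguishable arrangements.

22680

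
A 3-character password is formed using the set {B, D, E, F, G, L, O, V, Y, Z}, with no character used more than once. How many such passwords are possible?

Choose and order 3 of the 10 symbols: the first character has 10 options, the next 9, then 8.
10 × 9 × 8 = 720.

720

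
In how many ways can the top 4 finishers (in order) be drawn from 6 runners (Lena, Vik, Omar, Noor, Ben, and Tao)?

360

There are 6 choices for 1st place, 5 for 2nd, and so on down to 3 for position 4.
That gives 6 × 5 × 4 × 3 = 360.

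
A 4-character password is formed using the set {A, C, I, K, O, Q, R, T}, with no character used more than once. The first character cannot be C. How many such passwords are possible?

1470

The first character has 8−1 = 7 choices (anything except C).
The remaining 3 characters are filled from the other 7 symbols without repetition: 7 × 6 × 5 = 210.
Total: 7 × 210 = 1470.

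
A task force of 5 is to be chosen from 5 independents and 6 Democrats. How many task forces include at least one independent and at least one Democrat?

455

Unrestricted: C(11,5) = 462 ways to pick any 5 of the 11.
Selections missing a whole group: no independents → C(6,5) = 6; no Democrats → C(5,5) = 1.
Both groups omitted at once is impossible, so 462 − 7 = 455.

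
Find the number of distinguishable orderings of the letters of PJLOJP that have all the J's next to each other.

Treat the 2 copies of J as a single block. The multiset to arrange is then {JJ, L, O, P, P}, 5 items in all.
That gives (5)!/(2!) = 60 arrangements.

60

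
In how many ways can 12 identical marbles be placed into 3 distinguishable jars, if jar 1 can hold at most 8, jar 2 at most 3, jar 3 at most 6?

Ignoring the caps, the number of non-negative solutions to x_1+…+x_3 = 12 is C(14,2) = 91.
Subtract solutions that violate a single cap (substitute x_i' = x_i − (cap_i+1)): x_1 ≥ 9 gives C(5,2) = 10; x_2 ≥ 4 gives C(10,2) = 45; x_3 ≥ 7 gives C(7,2) = 21. Together 76.
Add back pairs where two caps are both exceeded: 0 + 0 + 3 = 3.
By inclusion–exclusion the count is 91 − 76 + 3 = 18.

18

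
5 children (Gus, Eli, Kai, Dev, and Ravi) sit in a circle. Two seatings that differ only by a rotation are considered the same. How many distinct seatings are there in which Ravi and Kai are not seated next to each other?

12

Without the restriction there are (4)! = 24 seatings.
Those with Ravi next to Kai: fuse the pair into one unit and seat 4 units around a circle — 2·(3)! = 12.
Subtracting, 24 − 12 = 12.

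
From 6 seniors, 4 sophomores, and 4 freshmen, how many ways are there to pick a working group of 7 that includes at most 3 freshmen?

3312

Split by how many freshmen are chosen (0 through 3).
Sum: C(4,0)·C(10,7) + C(4,1)·C(10,6) + C(4,2)·C(10,5) + C(4,3)·C(10,4) = 120 + 840 + 1512 + 840 = 3312.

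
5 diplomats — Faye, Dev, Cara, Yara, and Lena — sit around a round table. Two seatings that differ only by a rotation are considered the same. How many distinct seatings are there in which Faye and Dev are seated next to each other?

Treat {Faye, Dev} as one unit (2 internal orders) and seat the resulting 4 units around the table: (3)! circular arrangements.
So 2 × (3)! = 2 × 6 = 12.

12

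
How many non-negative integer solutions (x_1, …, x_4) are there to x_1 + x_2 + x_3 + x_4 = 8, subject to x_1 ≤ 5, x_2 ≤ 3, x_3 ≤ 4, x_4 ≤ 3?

By stars and bars, unrestricted non-negative solutions to x_1+…+x_4 = 8 number C(8+3,3) = 165.
Subtract solutions that violate a single cap (substitute x_i' = x_i − (cap_i+1)): x_1 ≥ 6 gives C(5,3) = 10; x_2 ≥ 4 gives C(7,3) = 35; x_3 ≥ 5 gives C(6,3) = 20; x_4 ≥ 4 gives C(7,3) = 35. Together 100.
Add back pairs where two caps are both exceeded: 0 + 0 + 0 + 0 + 1 + 0 = 1.
By inclusion–exclusion the count is 165 − 100 + 1 = 66.

66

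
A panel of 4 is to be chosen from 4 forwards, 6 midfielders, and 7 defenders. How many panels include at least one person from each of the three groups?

Total 4-person selections from all 17: C(17,4) = 2380.
Subtract selections that omit an entire group: no forwards → C(13,4) = 715; no midfielders → C(11,4) = 330; no defenders → C(10,4) = 210.
Add back selections omitting two groups (i.e. drawn from a single group): C(4,4) + C(6,4) + C(7,4) = 51.
By inclusion–exclusion: 2380 − 1255 + 51 = 1176.

1176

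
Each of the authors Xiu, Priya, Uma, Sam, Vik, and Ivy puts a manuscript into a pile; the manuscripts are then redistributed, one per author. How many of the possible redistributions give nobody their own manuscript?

265

This is the derangement count D_6: permutations of 6 items with no fixed point.
By inclusion–exclusion this is Σ_{j=0}^{6} (−1)^j C(6,j)·(6−j)!.
Computing: 720 − 720 + 360 − 120 + 30 − 6 + 1 = 265.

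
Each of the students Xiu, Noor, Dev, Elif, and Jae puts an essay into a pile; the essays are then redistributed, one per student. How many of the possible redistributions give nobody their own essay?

44

Let Aᵢ be the assignments in which student i gets their own essay. We want the size of the complement of A₁∪…∪A_5.
By inclusion–exclusion this is Σ_{j=0}^{5} (−1)^j C(5,j)·(5−j)!.
Computing: 120 − 120 + 60 − 20 + 5 − 1 = 44.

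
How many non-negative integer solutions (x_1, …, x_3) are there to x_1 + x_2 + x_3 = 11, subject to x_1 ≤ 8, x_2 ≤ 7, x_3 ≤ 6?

Ignoring the caps, the number of non-negative solutions to x_1+…+x_3 = 11 is C(13,2) = 78.
Subtract solutions that violate a single cap (substitute x_i' = x_i − (cap_i+1)): x_1 ≥ 9 gives C(4,2) = 6; x_2 ≥ 8 gives C(5,2) = 10; x_3 ≥ 7 gives C(6,2) = 15. Together 31.
No two caps can be exceeded simultaneously, so the pair terms are all 0.
By inclusion–exclusion the count is 78 − 31 + 0 = 47.

47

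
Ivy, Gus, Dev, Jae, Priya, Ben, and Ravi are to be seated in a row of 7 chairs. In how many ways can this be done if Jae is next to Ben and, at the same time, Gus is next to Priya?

480

Treat {Jae,Ben} as one block (2 orders) and {Gus,Priya} as another (2 orders).
That leaves 5 units to arrange: 2 × 2 × 5! = 4 × 120 = 480.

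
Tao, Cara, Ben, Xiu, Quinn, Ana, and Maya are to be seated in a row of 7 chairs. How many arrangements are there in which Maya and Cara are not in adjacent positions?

There are 7! = 5040 arrangements in all. If Maya and Cara are adjacent, merging them into one block gives 2·(6)! = 1440 arrangements.
Complementary counting: 5040 − 1440 = 3600.

3600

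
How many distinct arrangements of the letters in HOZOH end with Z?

6

With the last slot taken by Z, it remains to arrange the other 4 letters (HOOH).
Those 4 letters have H appearing twice and O appearing twice, giving (4)!/(2!·2!) = 6.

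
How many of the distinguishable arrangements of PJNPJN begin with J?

With the first slot taken by J, it remains to arrange the other 5 letters (PNPJN).
Those 5 letters have N appearing twice and P appearing twice, giving (5)!/(2!·2!) = 30.

30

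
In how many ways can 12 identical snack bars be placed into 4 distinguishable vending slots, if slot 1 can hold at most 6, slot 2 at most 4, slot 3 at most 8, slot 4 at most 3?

119

Ignoring the caps, the number of non-negative solutions to x_1+…+x_4 = 12 is C(15,3) = 455.
Subtract solutions that violate a single cap (substitute x_i' = x_i − (cap_i+1)): x_1 ≥ 7 gives C(8,3) = 56; x_2 ≥ 5 gives C(10,3) = 120; x_3 ≥ 9 gives C(6,3) = 20; x_4 ≥ 4 gives C(11,3) = 165. Together 361.
Add back pairs where two caps are both exceeded: 1 + 0 + 4 + 0 + 20 + 0 = 25.
By inclusion–exclusion the count is 455 − 361 + 25 = 119.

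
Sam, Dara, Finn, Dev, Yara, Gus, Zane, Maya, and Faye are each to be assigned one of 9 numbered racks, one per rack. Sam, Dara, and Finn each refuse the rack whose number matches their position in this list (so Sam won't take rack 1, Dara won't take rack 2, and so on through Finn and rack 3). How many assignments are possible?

Let Aᵢ (for i ∈ {1, 2, 3}) be the placements that put person i in their forbidden rack. Any j of these fix j positions, leaving (9−j)! ways to fill the rest, and there are C(3,j) ways to pick which j.
By inclusion–exclusion, the number of valid placements is Σ_{j=0}^{3} (−1)^j C(3,j)·(9−j)!.
Computing: 362880 − 120960 + 15120 − 720 = 256320.

256320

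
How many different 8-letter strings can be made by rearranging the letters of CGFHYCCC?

1680

The 8 letters of CGFHYCCC have repeats: C appearing 4 times.
So there are 8! / (4!) = 1680 distinguishable arrangements.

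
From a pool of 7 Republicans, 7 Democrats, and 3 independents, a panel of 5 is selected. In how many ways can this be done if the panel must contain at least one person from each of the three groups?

3724

Unrestricted: C(17,5) = 6188 ways to pick any 5 of the 17.
Subtract selections that omit an entire group: no Republicans → C(10,5) = 252; no Democrats → C(10,5) = 252; no independents → C(14,5) = 2002.
Add back selections omitting two groups (i.e. drawn from a single group): C(7,5) + C(7,5) + C(3,5) = 42.
By inclusion–exclusion: 6188 − 2506 + 42 = 3724.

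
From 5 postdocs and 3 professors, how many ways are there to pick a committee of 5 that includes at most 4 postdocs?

55

Split by how many postdocs are chosen (0 through 4).
Sum: C(5,0)·C(3,5) + C(5,1)·C(3,4) + C(5,2)·C(3,3) + C(5,3)·C(3,2) + C(5,4)·C(3,1) = 0 + 0 + 10 + 30 + 15 = 55.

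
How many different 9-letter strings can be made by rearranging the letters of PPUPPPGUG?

Letter multiplicities in PPUPPPGUG: G×2, P×5, U×2.
The number of distinct arrangements is 9!/(5!·2!·2!) = 362880/480 = 756.

756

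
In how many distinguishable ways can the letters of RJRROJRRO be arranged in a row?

The 9 letters of RJRROJRRO have repeats: J appearing twice, O appearing twice, and R appearing 5 times.
Dividing 9! = 362880 by 5!·2!·2! = 480 for the repeated letters gives 756.

756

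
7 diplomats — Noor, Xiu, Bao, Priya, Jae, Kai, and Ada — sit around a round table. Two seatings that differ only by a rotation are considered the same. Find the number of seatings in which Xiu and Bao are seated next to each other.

Glue Xiu and Bao into a block (2 internal orders). Seating 6 units around a circle gives (5)! arrangements.
So 2 × (5)! = 2 × 120 = 240.

240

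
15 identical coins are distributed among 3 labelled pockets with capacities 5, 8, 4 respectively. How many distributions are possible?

Without the upper bounds there are C(17,2) = 136 ways to split 15 among 3 pockets.
Subtract solutions that violate a single cap (substitute x_i' = x_i − (cap_i+1)): x_1 ≥ 6 gives C(11,2) = 55; x_2 ≥ 9 gives C(8,2) = 28; x_3 ≥ 5 gives C(12,2) = 66. Together 149.
Add back pairs where two caps are both exceeded: 1 + 15 + 3 = 19.
By inclusion–exclusion the count is 136 − 149 + 19 = 6.

6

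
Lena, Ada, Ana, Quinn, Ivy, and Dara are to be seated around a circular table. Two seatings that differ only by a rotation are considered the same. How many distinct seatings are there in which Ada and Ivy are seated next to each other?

48

Glue Ada and Ivy into a block (2 internal orders). Seating 5 units around a circle gives (4)! arrangements.
So 2 × (4)! = 2 × 24 = 48.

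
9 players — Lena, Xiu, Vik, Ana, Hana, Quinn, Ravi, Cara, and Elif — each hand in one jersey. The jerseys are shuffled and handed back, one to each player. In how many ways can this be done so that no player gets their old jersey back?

133496

Count assignments avoiding every fixed point. For any j of the 9 players fixed to their old jersey, the other 9−j can be arranged in (9−j)! ways.
By inclusion–exclusion this is Σ_{j=0}^{9} (−1)^j C(9,j)·(9−j)!.
Computing: 362880 − 362880 + 181440 − 60480 + 15120 − 3024 + 504 − 72 + 9 − 1 = 133496.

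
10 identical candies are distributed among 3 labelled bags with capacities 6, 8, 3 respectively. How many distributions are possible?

25

By stars and bars, unrestricted non-negative solutions to x_1+…+x_3 = 10 number C(10+2,2) = 66.
Subtract solutions that violate a single cap (substitute x_i' = x_i − (cap_i+1)): x_1 ≥ 7 gives C(5,2) = 10; x_2 ≥ 9 gives C(3,2) = 3; x_3 ≥ 4 gives C(8,2) = 28. Together 41.
No two caps can be exceeded simultaneously, so the pair terms are all 0.
By inclusion–exclusion the count is 66 − 41 + 0 = 25.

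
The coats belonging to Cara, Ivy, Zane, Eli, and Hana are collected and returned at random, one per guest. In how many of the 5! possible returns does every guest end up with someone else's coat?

Let Aᵢ be the assignments in which guest i gets their own coat. We want the size of the complement of A₁∪…∪A_5.
By inclusion–exclusion this is Σ_{j=0}^{5} (−1)^j C(5,j)·(5−j)!.
Computing: 120 − 120 + 60 − 20 + 5 − 1 = 44.

44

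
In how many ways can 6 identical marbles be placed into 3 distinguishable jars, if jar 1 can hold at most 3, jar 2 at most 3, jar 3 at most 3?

10

Without the upper bounds there are C(8,2) = 28 ways to split 6 among 3 jars.
Subtract solutions that violate a single cap (substitute x_i' = x_i − (cap_i+1)): x_1 ≥ 4 gives C(4,2) = 6; x_2 ≥ 4 gives C(4,2) = 6; x_3 ≥ 4 gives C(4,2) = 6. Together 18.
No two caps can be exceeded simultaneously, so the pair terms are all 0.
By inclusion–exclusion the count is 28 − 18 + 0 = 10.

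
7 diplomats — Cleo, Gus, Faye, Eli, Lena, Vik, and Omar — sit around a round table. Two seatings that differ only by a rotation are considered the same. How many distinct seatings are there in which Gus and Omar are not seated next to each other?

Without the restriction there are (6)! = 720 seatings.
Those with Gus next to Omar: fuse the pair into one unit and seat 6 units around a circle — 2·(5)! = 240.
Subtracting, 720 − 240 = 480.

480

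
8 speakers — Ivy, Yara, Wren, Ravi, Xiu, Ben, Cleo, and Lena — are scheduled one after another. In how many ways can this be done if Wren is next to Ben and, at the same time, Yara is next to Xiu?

2880

Treat {Wren,Ben} as one block (2 orders) and {Yara,Xiu} as another (2 orders).
That leaves 6 units to arrange: 2 × 2 × 6! = 4 × 720 = 2880.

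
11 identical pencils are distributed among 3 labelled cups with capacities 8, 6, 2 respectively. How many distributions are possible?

Ignoring the caps, the number of non-negative solutions to x_1+…+x_3 = 11 is C(13,2) = 78.
Subtract solutions that violate a single cap (substitute x_i' = x_i − (cap_i+1)): x_1 ≥ 9 gives C(4,2) = 6; x_2 ≥ 7 gives C(6,2) = 15; x_3 ≥ 3 gives C(10,2) = 45. Together 66.
Add back pairs where two caps are both exceeded: 0 + 0 + 3 = 3.
By inclusion–exclusion the count is 78 − 66 + 3 = 15.

15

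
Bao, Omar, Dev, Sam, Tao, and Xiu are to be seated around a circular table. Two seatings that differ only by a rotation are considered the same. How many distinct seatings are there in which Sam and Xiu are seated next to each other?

Treat {Sam, Xiu} as one unit (2 internal orders) and seat the resulting 5 units around the table: (4)! circular arrangements.
So 2 × (4)! = 2 × 24 = 48.

48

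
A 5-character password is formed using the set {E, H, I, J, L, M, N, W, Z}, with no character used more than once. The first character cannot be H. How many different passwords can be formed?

The first character has 9−1 = 8 choices (anything except H).
The remaining 4 characters are filled from the other 8 symbols without repetition: 8 × 7 × 6 × 5 = 1680.
Total: 8 × 1680 = 13440.

13440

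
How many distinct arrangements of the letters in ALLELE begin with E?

20

With the first slot taken by E, it remains to arrange the other 5 letters (ALLLE).
Those 5 letters have L appearing 3 times, giving (5)!/(3!) = 20.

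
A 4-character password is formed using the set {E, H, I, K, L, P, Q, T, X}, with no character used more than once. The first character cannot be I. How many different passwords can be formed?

The first character has 9−1 = 8 choices (anything except I).
The remaining 3 characters are filled from the other 8 symbols without repetition: 8 × 7 × 6 = 336.
Total: 8 × 336 = 2688.

2688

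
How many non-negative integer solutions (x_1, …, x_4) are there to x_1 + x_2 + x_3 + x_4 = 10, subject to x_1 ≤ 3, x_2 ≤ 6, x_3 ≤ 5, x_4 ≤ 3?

75

By stars and bars, unrestricted non-negative solutions to x_1+…+x_4 = 10 number C(10+3,3) = 286.
Subtract solutions that violate a single cap (substitute x_i' = x_i − (cap_i+1)): x_1 ≥ 4 gives C(9,3) = 84; x_2 ≥ 7 gives C(6,3) = 20; x_3 ≥ 6 gives C(7,3) = 35; x_4 ≥ 4 gives C(9,3) = 84. Together 223.
Add back pairs where two caps are both exceeded: 0 + 1 + 10 + 0 + 0 + 1 = 12.
By inclusion–exclusion the count is 286 − 223 + 12 = 75.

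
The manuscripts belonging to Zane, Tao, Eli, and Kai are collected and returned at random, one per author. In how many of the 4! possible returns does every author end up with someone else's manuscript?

9

Let Aᵢ be the assignments in which author i gets their own manuscript. We want the size of the complement of A₁∪…∪A_4.
By inclusion–exclusion this is Σ_{j=0}^{4} (−1)^j C(4,j)·(4−j)!.
Computing: 24 − 24 + 12 − 4 + 1 = 9.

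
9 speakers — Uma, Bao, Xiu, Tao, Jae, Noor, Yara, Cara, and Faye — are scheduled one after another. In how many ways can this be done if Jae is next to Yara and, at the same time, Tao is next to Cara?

Treat {Jae,Yara} as one block (2 orders) and {Tao,Cara} as another (2 orders).
That leaves 7 units to arrange: 2 × 2 × 7! = 4 × 5040 = 20160.

20160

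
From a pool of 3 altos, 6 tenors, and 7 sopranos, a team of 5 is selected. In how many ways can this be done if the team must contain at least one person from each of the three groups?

2730

Unrestricted: C(16,5) = 4368 ways to pick any 5 of the 16.
Subtract selections that omit an entire group: no altos → C(13,5) = 1287; no tenors → C(10,5) = 252; no sopranos → C(9,5) = 126.
Add back selections omitting two groups (i.e. drawn from a single group): C(3,5) + C(6,5) + C(7,5) = 27.
By inclusion–exclusion: 4368 − 1665 + 27 = 2730.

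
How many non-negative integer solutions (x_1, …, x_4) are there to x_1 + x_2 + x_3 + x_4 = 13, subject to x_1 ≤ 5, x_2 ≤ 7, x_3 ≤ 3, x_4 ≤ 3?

48

Without the upper bounds there are C(16,3) = 560 ways to split 13 among 4 variables.
Subtract solutions that violate a single cap (substitute x_i' = x_i − (cap_i+1)): x_1 ≥ 6 gives C(10,3) = 120; x_2 ≥ 8 gives C(8,3) = 56; x_3 ≥ 4 gives C(12,3) = 220; x_4 ≥ 4 gives C(12,3) = 220. Together 616.
Add back pairs where two caps are both exceeded: 0 + 20 + 20 + 4 + 4 + 56 = 104.
By inclusion–exclusion the count is 560 − 616 + 104 = 48.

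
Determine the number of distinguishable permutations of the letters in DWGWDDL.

420

DWGWDDL has 7 letters with D appearing 3 times and W appearing twice.
The number of distinct arrangements is 7!/(3!·2!) = 5040/12 = 420.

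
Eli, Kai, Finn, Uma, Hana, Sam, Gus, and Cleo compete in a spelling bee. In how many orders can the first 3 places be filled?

There are 8 choices for 1st place, 7 for 2nd, and 6 for 3rd.
That gives 8 × 7 × 6 = 336.

336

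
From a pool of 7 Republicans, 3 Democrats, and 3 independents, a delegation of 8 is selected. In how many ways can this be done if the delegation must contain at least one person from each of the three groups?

With no constraint there are C(13,8) = 1287 possible selections.
Selections missing a whole group: no Republicans → C(6,8) = 0; no Democrats → C(10,8) = 45; no independents → C(10,8) = 45.
Add back selections omitting two groups (i.e. drawn from a single group): C(7,8) + C(3,8) + C(3,8) = 0.
By inclusion–exclusion: 1287 − 90 + 0 = 1197.

1197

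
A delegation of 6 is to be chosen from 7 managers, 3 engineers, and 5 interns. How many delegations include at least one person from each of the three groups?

Unrestricted: C(15,6) = 5005 ways to pick any 6 of the 15.
Selections missing a whole group: no managers → C(8,6) = 28; no engineers → C(12,6) = 924; no interns → C(10,6) = 210.
Add back selections omitting two groups (i.e. drawn from a single group): C(7,6) + C(3,6) + C(5,6) = 7.
By inclusion–exclusion: 5005 − 1162 + 7 = 3850.

3850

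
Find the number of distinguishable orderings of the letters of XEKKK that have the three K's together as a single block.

6

Treat the 3 copies of K as a single block. The multiset to arrange is then {KKK, E, X}, 3 items in all.
All 3 items are distinct, so there are (3)! = 6 arrangements.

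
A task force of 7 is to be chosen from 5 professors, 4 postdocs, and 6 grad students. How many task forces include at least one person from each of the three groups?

5949

With no constraint there are C(15,7) = 6435 possible selections.
Subtract selections that omit an entire group: no professors → C(10,7) = 120; no postdocs → C(11,7) = 330; no grad students → C(9,7) = 36.
Add back selections omitting two groups (i.e. drawn from a single group): C(5,7) + C(4,7) + C(6,7) = 0.
By inclusion–exclusion: 6435 − 486 + 0 = 5949.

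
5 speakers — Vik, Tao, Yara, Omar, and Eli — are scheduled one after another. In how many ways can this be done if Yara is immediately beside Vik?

48

Glue Yara and Vik into one block (2 internal orders), leaving 4 units to arrange in a row.
So the count is 2·(4)! = 48.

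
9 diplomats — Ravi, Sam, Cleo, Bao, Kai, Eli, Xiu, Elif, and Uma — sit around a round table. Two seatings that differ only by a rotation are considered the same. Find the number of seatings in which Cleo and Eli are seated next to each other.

Treat {Cleo, Eli} as one unit (2 internal orders) and seat the resulting 8 units around the table: (7)! circular arrangements.
So 2 × (7)! = 2 × 5040 = 10080.

10080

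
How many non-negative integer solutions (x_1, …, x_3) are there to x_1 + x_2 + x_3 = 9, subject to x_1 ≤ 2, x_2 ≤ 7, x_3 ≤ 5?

Ignoring the caps, the number of non-negative solutions to x_1+…+x_3 = 9 is C(11,2) = 55.
Subtract solutions that violate a single cap (substitute x_i' = x_i − (cap_i+1)): x_1 ≥ 3 gives C(8,2) = 28; x_2 ≥ 8 gives C(3,2) = 3; x_3 ≥ 6 gives C(5,2) = 10. Together 41.
Add back pairs where two caps are both exceeded: 0 + 1 + 0 = 1.
By inclusion–exclusion the count is 55 − 41 + 1 = 15.

15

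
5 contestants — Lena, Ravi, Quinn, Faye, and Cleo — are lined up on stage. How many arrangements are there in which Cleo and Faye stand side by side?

Place the 3 others and the Cleo-Faye pair as 4 objects in a line; the pair has 2 internal arrangements.
So the count is 2·(4)! = 48.

48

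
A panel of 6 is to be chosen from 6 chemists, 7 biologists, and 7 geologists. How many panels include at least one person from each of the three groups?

Unrestricted: C(20,6) = 38760 ways to pick any 6 of the 20.
Subtract selections that omit an entire group: no chemists → C(14,6) = 3003; no biologists → C(13,6) = 1716; no geologists → C(13,6) = 1716.
Add back selections omitting two groups (i.e. drawn from a single group): C(6,6) + C(7,6) + C(7,6) = 15.
By inclusion–exclusion: 38760 − 6435 + 15 = 32340.

32340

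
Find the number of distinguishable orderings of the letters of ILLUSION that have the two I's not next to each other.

7560

Total arrangements of ILLUSION: 8!/(2!·2!) = 10080.
If the two I's are adjacent, glue them into one block, leaving 7 items to arrange: (7)!/(2!) = 2520 ways.
Hence 10080 − 2520 = 7560.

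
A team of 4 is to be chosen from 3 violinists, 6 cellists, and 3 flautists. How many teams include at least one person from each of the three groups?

With no constraint there are C(12,4) = 495 possible selections.
Subtract selections that omit an entire group: no violinists → C(9,4) = 126; no cellists → C(6,4) = 15; no flautists → C(9,4) = 126.
Add back selections omitting two groups (i.e. drawn from a single group): C(3,4) + C(6,4) + C(3,4) = 15.
By inclusion–exclusion: 495 − 267 + 15 = 243.

243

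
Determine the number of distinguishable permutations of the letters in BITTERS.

2520

The 7 letters of BITTERS have repeats: T appearing twice.
Dividing 7! = 5040 by 2! = 2 for the repeated letters gives 2520.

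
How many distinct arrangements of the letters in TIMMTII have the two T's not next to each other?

Total arrangements of TIMMTII: 7!/(3!·2!·2!) = 210.
If the two T's are adjacent, glue them into one block, leaving 6 items to arrange: (6)!/(3!·2!) = 60 ways.
Subtracting, 210 − 60 = 150 arrangements keep the T's apart.

150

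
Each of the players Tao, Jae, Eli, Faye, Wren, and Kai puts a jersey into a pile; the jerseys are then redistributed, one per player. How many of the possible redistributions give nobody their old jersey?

265

Count assignments avoiding every fixed point. For any j of the 6 players fixed to their old jersey, the other 6−j can be arranged in (6−j)! ways.
By inclusion–exclusion this is Σ_{j=0}^{6} (−1)^j C(6,j)·(6−j)!.
Computing: 720 − 720 + 360 − 120 + 30 − 6 + 1 = 265.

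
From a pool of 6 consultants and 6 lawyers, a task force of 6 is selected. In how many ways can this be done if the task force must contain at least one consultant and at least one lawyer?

Total 6-person selections from all 12: C(12,6) = 924.
Selections missing a whole group: no consultants → C(6,6) = 1; no lawyers → C(6,6) = 1.
Both groups omitted at once is impossible, so 924 − 2 = 922.

922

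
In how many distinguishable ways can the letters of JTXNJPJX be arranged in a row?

JTXNJPJX has 8 letters with J appearing 3 times and X appearing twice.
The number of distinct arrangements is 8!/(3!·2!) = 40320/12 = 3360.

3360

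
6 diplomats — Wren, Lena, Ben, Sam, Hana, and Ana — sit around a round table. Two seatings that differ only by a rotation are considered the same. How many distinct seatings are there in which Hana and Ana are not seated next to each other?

All circular seatings of 6 people number (5)! = 120.
Seatings with Hana beside Ana: treat them as a block with 2 internal orders, giving 2 × (4)! = 48.
Subtracting, 120 − 48 = 72.

72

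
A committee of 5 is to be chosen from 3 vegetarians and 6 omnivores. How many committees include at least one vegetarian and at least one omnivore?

120

With no constraint there are C(9,5) = 126 possible selections.
Subtract selections that omit an entire group: no vegetarians → C(6,5) = 6; no omnivores → C(3,5) = 0.
Both groups omitted at once is impossible, so 126 − 6 = 120.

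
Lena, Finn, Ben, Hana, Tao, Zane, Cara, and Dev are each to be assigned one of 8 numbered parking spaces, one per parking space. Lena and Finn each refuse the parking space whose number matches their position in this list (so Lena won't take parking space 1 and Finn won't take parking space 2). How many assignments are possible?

30960

Let Aᵢ (for i ∈ {1, 2}) be the placements that put person i in their forbidden parking space. Any j of these fix j positions, leaving (8−j)! ways to fill the rest, and there are C(2,j) ways to pick which j.
By inclusion–exclusion, the number of valid placements is Σ_{j=0}^{2} (−1)^j C(2,j)·(8−j)!.
Computing: 40320 − 10080 + 720 = 30960.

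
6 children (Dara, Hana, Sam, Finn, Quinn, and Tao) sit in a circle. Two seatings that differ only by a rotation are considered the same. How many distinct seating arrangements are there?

Fix one person's seat to break rotational symmetry; the remaining 5 people can be arranged in (5)! = 120 ways.

120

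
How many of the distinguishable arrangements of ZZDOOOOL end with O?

420

With the last slot taken by O, it remains to arrange the other 7 letters (ZZDOOOL).
Those 7 letters have O appearing 3 times and Z appearing twice, giving (7)!/(3!·2!) = 420.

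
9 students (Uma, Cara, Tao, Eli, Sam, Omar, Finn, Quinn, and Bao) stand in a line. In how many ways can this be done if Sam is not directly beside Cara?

There are 9! = 362880 arrangements in all. If Sam and Cara are adjacent, merging them into one block gives 2·(8)! = 80640 arrangements.
So 362880 − 80640 = 282240 arrangements keep them apart.

282240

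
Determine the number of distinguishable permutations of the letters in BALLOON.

BALLOON has 7 letters with L appearing twice and O appearing twice.
The number of distinct arrangements is 7!/(2!·2!) = 5040/4 = 1260.

1260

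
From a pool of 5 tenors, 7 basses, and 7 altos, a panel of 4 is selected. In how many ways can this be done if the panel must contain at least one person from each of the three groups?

1960

Unrestricted: C(19,4) = 3876 ways to pick any 4 of the 19.
Selections missing a whole group: no tenors → C(14,4) = 1001; no basses → C(12,4) = 495; no altos → C(12,4) = 495.
Add back selections omitting two groups (i.e. drawn from a single group): C(5,4) + C(7,4) + C(7,4) = 75.
By inclusion–exclusion: 3876 − 1991 + 75 = 1960.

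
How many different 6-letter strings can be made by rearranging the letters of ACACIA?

60

The 6 letters of ACACIA have repeats: A appearing 3 times and C appearing twice.
The number of distinct arrangements is 6!/(3!·2!) = 720/12 = 60.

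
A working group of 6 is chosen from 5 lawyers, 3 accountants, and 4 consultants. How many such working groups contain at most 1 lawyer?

Split by how many lawyers are chosen (0 through 1).
Sum: C(5,0)·C(7,6) + C(5,1)·C(7,5) = 7 + 105 = 112.

112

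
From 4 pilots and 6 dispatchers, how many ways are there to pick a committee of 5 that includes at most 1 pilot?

Split by how many pilots are chosen (0 through 1).
Sum: C(4,0)·C(6,5) + C(4,1)·C(6,4) = 6 + 60 = 66.

66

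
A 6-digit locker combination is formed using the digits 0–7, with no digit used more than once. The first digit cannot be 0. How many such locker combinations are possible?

17640

The first digit has 8−1 = 7 choices (anything except 0).
The remaining 5 digits are filled from the other 7 symbols without repetition: 7 × 6 × 5 × 4 × 3 = 2520.
Total: 7 × 2520 = 17640.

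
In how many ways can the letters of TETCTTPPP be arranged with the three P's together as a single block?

210

Treat the 3 copies of P as a single block. The multiset to arrange is then {PPP, C, E, T, T, T, T}, 7 items in all.
That gives (7)!/(4!) = 210 arrangements.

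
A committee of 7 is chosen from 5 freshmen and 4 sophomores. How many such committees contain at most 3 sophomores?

26

Split by how many sophomores are chosen (0 through 3).
Sum: C(4,0)·C(5,7) + C(4,1)·C(5,6) + C(4,2)·C(5,5) + C(4,3)·C(5,4) = 0 + 0 + 6 + 20 = 26.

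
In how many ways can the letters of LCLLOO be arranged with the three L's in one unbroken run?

12

Treat the 3 copies of L as a single block. The multiset to arrange is then {LLL, C, O, O}, 4 items in all.
That gives (4)!/(2!) = 12 arrangements.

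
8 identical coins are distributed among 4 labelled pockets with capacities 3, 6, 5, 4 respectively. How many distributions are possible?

96

By stars and bars, unrestricted non-negative solutions to x_1+…+x_4 = 8 number C(8+3,3) = 165.
Subtract solutions that violate a single cap (substitute x_i' = x_i − (cap_i+1)): x_1 ≥ 4 gives C(7,3) = 35; x_2 ≥ 7 gives C(4,3) = 4; x_3 ≥ 6 gives C(5,3) = 10; x_4 ≥ 5 gives C(6,3) = 20. Together 69.
No two caps can be exceeded simultaneously, so the pair terms are all 0.
By inclusion–exclusion the count is 165 − 69 + 0 = 96.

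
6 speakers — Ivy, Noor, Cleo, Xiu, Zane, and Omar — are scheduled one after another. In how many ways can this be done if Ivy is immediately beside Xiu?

Glue Ivy and Xiu into one block (2 internal orders), leaving 5 units to arrange in a row.
That gives 2 × 5! = 2 × 120 = 240.

240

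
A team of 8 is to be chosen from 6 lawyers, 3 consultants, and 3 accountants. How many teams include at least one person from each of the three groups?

477

Unrestricted: C(12,8) = 495 ways to pick any 8 of the 12.
Selections missing a whole group: no lawyers → C(6,8) = 0; no consultants → C(9,8) = 9; no accountants → C(9,8) = 9.
Add back selections omitting two groups (i.e. drawn from a single group): C(6,8) + C(3,8) + C(3,8) = 0.
By inclusion–exclusion: 495 − 18 + 0 = 477.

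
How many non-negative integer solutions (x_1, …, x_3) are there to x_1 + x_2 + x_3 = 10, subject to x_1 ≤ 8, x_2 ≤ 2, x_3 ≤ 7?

Ignoring the caps, the number of non-negative solutions to x_1+…+x_3 = 10 is C(12,2) = 66.
Subtract solutions that violate a single cap (substitute x_i' = x_i − (cap_i+1)): x_1 ≥ 9 gives C(3,2) = 3; x_2 ≥ 3 gives C(9,2) = 36; x_3 ≥ 8 gives C(4,2) = 6. Together 45.
No two caps can be exceeded simultaneously, so the pair terms are all 0.
By inclusion–exclusion the count is 66 − 45 + 0 = 21.

21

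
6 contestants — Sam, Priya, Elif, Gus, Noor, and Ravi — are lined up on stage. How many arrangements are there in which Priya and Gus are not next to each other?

There are 6! = 720 arrangements in all. If Priya and Gus are adjacent, merging them into one block gives 2·(5)! = 240 arrangements.
So 720 − 240 = 480 arrangements keep them apart.

480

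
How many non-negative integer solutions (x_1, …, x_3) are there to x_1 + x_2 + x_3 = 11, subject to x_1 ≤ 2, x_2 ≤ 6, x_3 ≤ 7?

Ignoring the caps, the number of non-negative solutions to x_1+…+x_3 = 11 is C(13,2) = 78.
Subtract solutions that violate a single cap (substitute x_i' = x_i − (cap_i+1)): x_1 ≥ 3 gives C(10,2) = 45; x_2 ≥ 7 gives C(6,2) = 15; x_3 ≥ 8 gives C(5,2) = 10. Together 70.
Add back pairs where two caps are both exceeded: 3 + 1 + 0 = 4.
By inclusion–exclusion the count is 78 − 70 + 4 = 12.

12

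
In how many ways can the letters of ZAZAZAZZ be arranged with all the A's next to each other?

Treat the 3 copies of A as a single block. The multiset to arrange is then {AAA, Z, Z, Z, Z, Z}, 6 items in all.
That gives (6)!/(5!) = 6 arrangements.

6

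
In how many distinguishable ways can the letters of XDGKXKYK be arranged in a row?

3360

The 8 letters of XDGKXKYK have repeats: K appearing 3 times and X appearing twice.
Dividing 8! = 40320 by 3!·2! = 12 for the repeated letters gives 3360.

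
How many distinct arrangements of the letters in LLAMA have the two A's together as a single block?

12

Treat the 2 copies of A as a single block. The multiset to arrange is then {AA, L, L, M}, 4 items in all.
That gives (4)!/(2!) = 12 arrangements.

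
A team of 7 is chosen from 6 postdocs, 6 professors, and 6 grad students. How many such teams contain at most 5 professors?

Split by how many professors are chosen (0 through 5).
Sum: C(6,0)·C(12,7) + C(6,1)·C(12,6) + C(6,2)·C(12,5) + C(6,3)·C(12,4) + C(6,4)·C(12,3) + C(6,5)·C(12,2) = 792 + 5544 + 11880 + 9900 + 3300 + 396 = 31812.

31812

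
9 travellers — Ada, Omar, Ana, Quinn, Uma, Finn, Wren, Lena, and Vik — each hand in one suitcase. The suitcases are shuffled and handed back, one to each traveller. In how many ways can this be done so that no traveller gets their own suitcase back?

Let Aᵢ be the assignments in which traveller i gets their own suitcase. We want the size of the complement of A₁∪…∪A_9.
By inclusion–exclusion this is Σ_{j=0}^{9} (−1)^j C(9,j)·(9−j)!.
Computing: 362880 − 362880 + 181440 − 60480 + 15120 − 3024 + 504 − 72 + 9 − 1 = 133496.

133496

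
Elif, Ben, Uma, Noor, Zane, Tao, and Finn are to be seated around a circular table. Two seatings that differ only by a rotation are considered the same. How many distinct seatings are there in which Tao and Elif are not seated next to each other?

All circular seatings of 7 people number (6)! = 720.
Those with Tao next to Elif: fuse the pair into one unit and seat 6 units around a circle — 2·(5)! = 240.
Subtracting, 720 − 240 = 480.

480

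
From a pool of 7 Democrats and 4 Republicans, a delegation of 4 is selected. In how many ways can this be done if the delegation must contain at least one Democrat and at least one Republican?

294

With no constraint there are C(11,4) = 330 possible selections.
Subtract selections that omit an entire group: no Democrats → C(4,4) = 1; no Republicans → C(7,4) = 35.
Both groups omitted at once is impossible, so 330 − 36 = 294.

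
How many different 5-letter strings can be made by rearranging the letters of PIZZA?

60

Letter multiplicities in PIZZA: A×1, I×1, P×1, Z×2.
Dividing 5! = 120 by 2! = 2 for the repeated letters gives 60.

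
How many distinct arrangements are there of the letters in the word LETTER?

LETTER has 6 letters with E appearing twice and T appearing twice.
The number of distinct arrangements is 6!/(2!·2!) = 720/4 = 180.

180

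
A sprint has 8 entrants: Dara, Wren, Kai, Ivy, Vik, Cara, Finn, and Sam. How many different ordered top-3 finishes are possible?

336

This is an ordered selection of 3 from 8: P(8,3).
That gives 8 × 7 × 6 = 336.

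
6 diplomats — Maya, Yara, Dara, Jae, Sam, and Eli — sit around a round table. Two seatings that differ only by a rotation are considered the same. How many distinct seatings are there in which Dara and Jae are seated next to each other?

48

Treat {Dara, Jae} as one unit (2 internal orders) and seat the resulting 5 units around the table: (4)! circular arrangements.
So 2 × (4)! = 2 × 24 = 48.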